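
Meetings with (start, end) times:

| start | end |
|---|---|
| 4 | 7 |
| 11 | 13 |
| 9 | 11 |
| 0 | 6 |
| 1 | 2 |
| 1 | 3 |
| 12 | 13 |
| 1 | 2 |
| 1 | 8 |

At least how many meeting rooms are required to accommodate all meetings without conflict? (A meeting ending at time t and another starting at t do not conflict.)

5

Events (time:±→running): 0:+→1 1:+→2 1:+→3 1:+→4 1:+→5 … peak 5.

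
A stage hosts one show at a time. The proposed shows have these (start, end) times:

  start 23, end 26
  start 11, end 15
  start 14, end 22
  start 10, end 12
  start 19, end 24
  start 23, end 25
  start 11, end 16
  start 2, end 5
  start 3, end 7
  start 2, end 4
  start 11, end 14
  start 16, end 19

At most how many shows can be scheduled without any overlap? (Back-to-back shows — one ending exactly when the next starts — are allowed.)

Sort by end time and greedily take each interval whose start is ≥ the last chosen end.
Sorted by end: (2,4)  (2,5)  (3,7)  (10,12)  (11,14)  (11,15)  (11,16)  (16,19)  (14,22)  (19,24)  (23,25)  (23,26)
take (2,4); take (10,12); skip (11,14); take (16,19); take (19,24); skip (23,25).
Selected 4 shows.

4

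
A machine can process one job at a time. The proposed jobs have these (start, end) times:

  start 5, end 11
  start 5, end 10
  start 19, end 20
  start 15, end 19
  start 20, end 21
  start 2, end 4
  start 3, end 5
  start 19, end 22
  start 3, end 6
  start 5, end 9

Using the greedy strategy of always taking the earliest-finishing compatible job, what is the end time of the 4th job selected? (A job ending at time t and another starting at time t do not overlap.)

Sort by end time and greedily take each interval whose start is ≥ the last chosen end.
By end time: (2,4), (3,5), (3,6), (5,9), (5,10), (5,11), (15,19), (19,20), (20,21), (19,22).
Pick (2,4); next start ≥ 4 → (5,9); next start ≥ 9 → (15,19); next start ≥ 19 → (19,20); next start ≥ 20 → (20,21).
Selected: (2,4) (5,9) (15,19) (19,20) (20,21)

20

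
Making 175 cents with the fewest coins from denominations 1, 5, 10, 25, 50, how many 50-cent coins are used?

Use the largest denomination that fits, subtract, and repeat.
175 − 3×50→25 − 1×25→0
Count of 50: 3

3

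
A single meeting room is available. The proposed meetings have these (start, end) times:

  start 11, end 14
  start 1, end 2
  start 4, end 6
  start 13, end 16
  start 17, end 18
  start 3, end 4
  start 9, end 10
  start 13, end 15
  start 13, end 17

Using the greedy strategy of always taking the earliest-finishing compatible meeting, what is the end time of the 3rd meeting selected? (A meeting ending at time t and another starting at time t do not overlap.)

6

Sorted by end: (1,2)  (3,4)  (4,6)  (9,10)  (11,14)  (13,15)  (13,16)  (13,17)  (17,18)
take (1,2); take (3,4); take (4,6); take (9,10); take (11,14); skip (13,15); skip (13,16); skip (13,17); take (17,18).
Selected: (1,2) (3,4) (4,6) (9,10) (11,14) (17,18)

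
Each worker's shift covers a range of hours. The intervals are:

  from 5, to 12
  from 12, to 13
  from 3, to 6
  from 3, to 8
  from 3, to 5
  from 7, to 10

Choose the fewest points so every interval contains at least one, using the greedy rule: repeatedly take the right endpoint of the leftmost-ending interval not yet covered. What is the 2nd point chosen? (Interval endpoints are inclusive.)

By right end: [3,5]  [3,6]  [3,8]  [7,10]  [5,12]  [12,13]
[3,5] uncovered → point at 5; [7,10] uncovered → point at 10; [12,13] uncovered → point at 13.
Points: 5, 10, 13 (3 total).

10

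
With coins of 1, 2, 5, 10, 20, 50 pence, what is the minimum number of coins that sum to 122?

4

122 − 2×50→22 − 1×20→2 − 1×2→0
Total coins = 2 + 1 + 1 = 4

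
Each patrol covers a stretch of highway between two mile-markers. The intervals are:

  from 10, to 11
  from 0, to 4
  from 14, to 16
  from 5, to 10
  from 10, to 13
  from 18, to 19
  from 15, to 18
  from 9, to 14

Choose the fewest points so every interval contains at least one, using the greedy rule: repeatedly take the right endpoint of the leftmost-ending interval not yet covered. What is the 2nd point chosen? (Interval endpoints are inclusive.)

Sorted: [0,4] [5,10] [10,11] [10,13] [9,14] [14,16] [15,18] [18,19]
{[0,4]} hit by 4; {[5,10],[10,11],[10,13],[9,14]} hit by 10; {[14,16],[15,18]} hit by 16; {[18,19]} hit by 19.
Points: 4, 10, 16, 19 (4 total).

10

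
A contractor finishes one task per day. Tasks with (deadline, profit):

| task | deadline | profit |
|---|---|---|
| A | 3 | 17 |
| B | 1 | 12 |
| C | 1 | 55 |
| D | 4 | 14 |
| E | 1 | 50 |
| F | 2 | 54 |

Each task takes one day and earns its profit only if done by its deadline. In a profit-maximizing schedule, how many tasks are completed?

Take jobs in profit order; each goes to the latest open slot no later than its deadline.
Profit order: C=55 F=54 E=50 A=17 D=14 B=12
Assign: C→slot 1, F→slot 2, E skipped, A→slot 3, D→slot 4, B skipped.
Slots: [1:C] [2:F] [3:A] [4:D]
4 of 6 scheduled.

4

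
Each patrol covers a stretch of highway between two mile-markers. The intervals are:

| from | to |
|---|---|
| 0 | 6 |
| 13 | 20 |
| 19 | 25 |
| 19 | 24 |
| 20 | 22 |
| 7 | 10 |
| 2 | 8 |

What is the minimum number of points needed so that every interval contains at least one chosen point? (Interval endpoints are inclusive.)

By right end: [0,6]  [2,8]  [7,10]  [13,20]  [20,22]  [19,24]  [19,25]
[0,6] uncovered → point at 6; [7,10] uncovered → point at 10; [13,20] uncovered → point at 20.
Points: 6, 10, 20 (3 total).

3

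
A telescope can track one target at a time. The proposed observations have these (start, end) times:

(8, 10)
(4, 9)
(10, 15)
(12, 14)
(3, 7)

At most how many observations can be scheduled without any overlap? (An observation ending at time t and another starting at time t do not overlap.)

3

Sorted by end: (3,7)  (4,9)  (8,10)  (12,14)  (10,15)
take (3,7); take (8,10); take (12,14).
Selected 3 observations.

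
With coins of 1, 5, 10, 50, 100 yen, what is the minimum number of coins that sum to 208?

208 = 2×100 + 1×5 + 3×1
Total coins = 2 + 1 + 3 = 6

6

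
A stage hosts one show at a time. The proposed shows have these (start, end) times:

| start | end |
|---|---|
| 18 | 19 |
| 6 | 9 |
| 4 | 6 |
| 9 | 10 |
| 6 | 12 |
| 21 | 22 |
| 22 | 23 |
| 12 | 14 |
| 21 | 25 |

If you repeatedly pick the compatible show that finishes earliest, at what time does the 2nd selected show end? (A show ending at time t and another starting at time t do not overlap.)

9

Order by finish time; keep every interval that doesn't clash with the previous kept one.
Sorted by end: (4,6)  (6,9)  (9,10)  (6,12)  (12,14)  (18,19)  (21,22)  (22,23)  (21,25)
take (4,6); take (6,9); take (9,10); take (12,14); take (18,19); take (21,22); take (22,23).
Selected: (4,6) (6,9) (9,10) (12,14) (18,19) (21,22) (22,23)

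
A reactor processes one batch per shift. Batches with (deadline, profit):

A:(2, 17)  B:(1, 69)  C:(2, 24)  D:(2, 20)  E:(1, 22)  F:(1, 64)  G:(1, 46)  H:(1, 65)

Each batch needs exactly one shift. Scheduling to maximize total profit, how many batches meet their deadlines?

2

Take jobs in profit order; each goes to the latest open slot no later than its deadline.
By profit: B(d1,69), H(d1,65), F(d1,64), G(d1,46), C(d2,24), E(d1,22), D(d2,20), A(d2,17)
B→slot 1; H skipped; F skipped; G skipped; C→slot 2; E skipped; D skipped; A skipped.
2 of 8 scheduled.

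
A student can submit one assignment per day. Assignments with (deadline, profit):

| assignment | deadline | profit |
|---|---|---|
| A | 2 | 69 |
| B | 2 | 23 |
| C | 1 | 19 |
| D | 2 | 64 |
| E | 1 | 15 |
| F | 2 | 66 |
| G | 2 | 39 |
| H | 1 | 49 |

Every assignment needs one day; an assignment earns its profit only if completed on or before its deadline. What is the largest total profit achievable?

Sort by profit descending; place each in the latest free slot ≤ its deadline.
By profit: A(d2,69), F(d2,66), D(d2,64), H(d1,49), G(d2,39), B(d2,23), C(d1,19), E(d1,15)
A→slot 2; F→slot 1; D skipped; H skipped; G skipped; B skipped; C skipped; E skipped.
Profit = 66 + 69 = 135

135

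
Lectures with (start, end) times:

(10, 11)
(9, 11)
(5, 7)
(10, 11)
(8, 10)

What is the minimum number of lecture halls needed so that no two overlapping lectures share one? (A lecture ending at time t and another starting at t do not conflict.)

Count concurrent intervals with a sweep; the peak is the room count.
Events (time:±→running): 5:+→1 7:-→0 8:+→1 9:+→2 10:-→1 10:+→2 10:+→3 … peak 3.

3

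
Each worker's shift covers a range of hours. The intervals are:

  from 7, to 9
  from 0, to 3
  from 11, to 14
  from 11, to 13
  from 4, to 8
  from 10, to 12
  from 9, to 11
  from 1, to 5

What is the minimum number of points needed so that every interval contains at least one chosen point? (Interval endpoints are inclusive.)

3

Sort by right endpoint; whenever an interval is uncovered, place a point at its right end.
By right end: [0,3]  [1,5]  [4,8]  [7,9]  [9,11]  [10,12]  [11,13]  [11,14]
[0,3] uncovered → point at 3; [4,8] uncovered → point at 8; [9,11] uncovered → point at 11.
Points: 3, 8, 11 (3 total).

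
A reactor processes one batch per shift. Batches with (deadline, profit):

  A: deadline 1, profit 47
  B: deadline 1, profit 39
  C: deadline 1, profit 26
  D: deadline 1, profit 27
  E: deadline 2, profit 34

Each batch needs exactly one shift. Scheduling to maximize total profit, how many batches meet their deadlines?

2

Take jobs in profit order; each goes to the latest open slot no later than its deadline.
By profit: A(d1,47), B(d1,39), E(d2,34), D(d1,27), C(d1,26)
A→slot 1; B skipped; E→slot 2; D skipped; C skipped.
2 of 5 scheduled.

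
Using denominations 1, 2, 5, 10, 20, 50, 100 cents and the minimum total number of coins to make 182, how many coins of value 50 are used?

182 = 1×100 + 1×50 + 1×20 + 1×10 + 1×2
Count of 50: 1

1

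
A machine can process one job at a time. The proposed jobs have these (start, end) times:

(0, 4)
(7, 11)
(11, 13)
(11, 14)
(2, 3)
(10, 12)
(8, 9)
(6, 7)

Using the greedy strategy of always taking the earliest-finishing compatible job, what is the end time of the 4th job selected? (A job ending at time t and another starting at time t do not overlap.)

Greedy by earliest finish: after sorting by end time, pick each interval compatible with the last pick.
By end time: (2,3), (0,4), (6,7), (8,9), (7,11), (10,12), (11,13), (11,14).
Pick (2,3); next start ≥ 3 → (6,7); next start ≥ 7 → (8,9); next start ≥ 9 → (10,12).
Selected: (2,3) (6,7) (8,9) (10,12)

12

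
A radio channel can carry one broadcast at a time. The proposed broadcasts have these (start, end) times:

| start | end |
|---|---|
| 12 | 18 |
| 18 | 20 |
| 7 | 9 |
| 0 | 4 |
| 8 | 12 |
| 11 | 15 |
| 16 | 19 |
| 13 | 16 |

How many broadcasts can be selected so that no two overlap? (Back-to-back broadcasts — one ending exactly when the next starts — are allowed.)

4

By end time: (0,4), (7,9), (8,12), (11,15), (13,16), (12,18), (16,19), (18,20).
Pick (0,4); next start ≥ 4 → (7,9); next start ≥ 9 → (11,15); next start ≥ 15 → (16,19).
Selected 4 broadcasts.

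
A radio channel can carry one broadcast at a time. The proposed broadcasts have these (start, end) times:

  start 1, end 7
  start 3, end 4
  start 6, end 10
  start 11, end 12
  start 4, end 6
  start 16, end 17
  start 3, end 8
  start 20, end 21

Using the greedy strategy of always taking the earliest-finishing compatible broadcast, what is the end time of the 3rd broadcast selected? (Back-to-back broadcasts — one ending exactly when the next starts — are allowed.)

10

Sort by end time and greedily take each interval whose start is ≥ the last chosen end.
By end time: (3,4), (4,6), (1,7), (3,8), (6,10), (11,12), (16,17), (20,21).
Pick (3,4); next start ≥ 4 → (4,6); next start ≥ 6 → (6,10); next start ≥ 10 → (11,12); next start ≥ 12 → (16,17); next start ≥ 17 → (20,21).
Selected: (3,4) (4,6) (6,10) (11,12) (16,17) (20,21)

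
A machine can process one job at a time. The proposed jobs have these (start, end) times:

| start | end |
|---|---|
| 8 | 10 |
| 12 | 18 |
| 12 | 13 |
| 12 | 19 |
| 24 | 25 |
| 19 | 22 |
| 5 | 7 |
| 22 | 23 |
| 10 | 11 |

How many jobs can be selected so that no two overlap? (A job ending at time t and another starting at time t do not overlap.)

Sort by end time and greedily take each interval whose start is ≥ the last chosen end.
Sorted by end: (5,7)  (8,10)  (10,11)  (12,13)  (12,18)  (12,19)  (19,22)  (22,23)  (24,25)
take (5,7); take (8,10); take (10,11); take (12,13); skip (12,18); skip (12,19); take (19,22); take (22,23); take (24,25).
Selected 7 jobs.

7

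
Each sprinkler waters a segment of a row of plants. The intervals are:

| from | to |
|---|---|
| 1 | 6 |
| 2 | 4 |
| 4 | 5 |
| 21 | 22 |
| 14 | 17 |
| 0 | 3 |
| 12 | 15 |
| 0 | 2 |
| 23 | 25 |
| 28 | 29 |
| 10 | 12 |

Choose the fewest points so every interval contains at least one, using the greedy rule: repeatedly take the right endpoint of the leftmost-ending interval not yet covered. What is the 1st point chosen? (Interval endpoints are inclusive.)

Process intervals by earliest right end; each time one isn't hit yet, stab at its right endpoint.
Sorted: [0,2] [0,3] [2,4] [4,5] [1,6] [10,12] [12,15] [14,17] [21,22] [23,25] [28,29]
{[0,2],[0,3],[2,4]} hit by 2; {[4,5],[1,6]} hit by 5; {[10,12],[12,15]} hit by 12; {[14,17]} hit by 17; {[21,22]} hit by 22; {[23,25]} hit by 25; {[28,29]} hit by 29.
Points: 2, 5, 12, 17, 22, 25, 29 (7 total).

2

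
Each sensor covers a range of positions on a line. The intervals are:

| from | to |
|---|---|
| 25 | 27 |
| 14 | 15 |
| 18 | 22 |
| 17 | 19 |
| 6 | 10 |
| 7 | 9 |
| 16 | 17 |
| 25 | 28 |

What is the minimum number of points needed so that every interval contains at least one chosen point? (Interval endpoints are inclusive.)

By right end: [7,9]  [6,10]  [14,15]  [16,17]  [17,19]  [18,22]  [25,27]  [25,28]
[7,9] uncovered → point at 9; [14,15] uncovered → point at 15; [16,17] uncovered → point at 17; [18,22] uncovered → point at 22; [25,27] uncovered → point at 27.
Points: 9, 15, 17, 22, 27 (5 total).

5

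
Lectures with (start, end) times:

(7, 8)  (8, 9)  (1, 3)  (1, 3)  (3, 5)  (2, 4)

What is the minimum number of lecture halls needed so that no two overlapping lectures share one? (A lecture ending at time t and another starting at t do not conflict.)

3

Count concurrent intervals with a sweep; the peak is the room count.
Events (time:±→running): 1:+→1 1:+→2 2:+→3 … peak 3.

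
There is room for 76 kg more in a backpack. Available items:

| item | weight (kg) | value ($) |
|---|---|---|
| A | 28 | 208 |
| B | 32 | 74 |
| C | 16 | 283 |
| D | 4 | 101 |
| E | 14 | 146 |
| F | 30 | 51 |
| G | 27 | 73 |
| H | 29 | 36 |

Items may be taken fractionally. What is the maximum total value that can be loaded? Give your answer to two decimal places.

775.85

Order: D (101/4=25.25) > C (283/16=17.69) > E (146/14=10.43) > A (208/28=7.43) > G (73/27=2.70) > B (74/32=2.31) > F (51/30=1.70) > H (36/29=1.24)
Fill: take D (4 @ 101) → take C (16 @ 283) → take E (14 @ 146) → take A (28 @ 208) → take 14/27 of G → 37.85; 76/76 used.
Total value = 775.85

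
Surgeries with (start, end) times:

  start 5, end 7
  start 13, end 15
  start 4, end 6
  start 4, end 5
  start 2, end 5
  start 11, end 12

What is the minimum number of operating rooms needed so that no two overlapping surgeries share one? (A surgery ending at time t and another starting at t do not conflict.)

starts: [2, 4, 4, 5, 11, 13]
ends:   [5, 5, 6, 7, 12, 15]
s2→1 s4→2 s4→3  — peak 3.

3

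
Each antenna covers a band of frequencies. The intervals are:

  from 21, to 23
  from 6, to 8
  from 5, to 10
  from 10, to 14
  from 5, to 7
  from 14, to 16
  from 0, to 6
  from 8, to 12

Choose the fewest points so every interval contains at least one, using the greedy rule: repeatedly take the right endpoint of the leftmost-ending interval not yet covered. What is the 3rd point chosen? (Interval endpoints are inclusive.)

16

By right end: [0,6]  [5,7]  [6,8]  [5,10]  [8,12]  [10,14]  [14,16]  [21,23]
[0,6] uncovered → point at 6; [8,12] uncovered → point at 12; [14,16] uncovered → point at 16; [21,23] uncovered → point at 23.
Points: 6, 12, 16, 23 (4 total).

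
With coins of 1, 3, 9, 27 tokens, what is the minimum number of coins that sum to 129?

7

Greedy: take as many of the largest coin as possible, then repeat with the remainder.
129 = 4×27 + 2×9 + 1×3
Total coins = 4 + 2 + 1 = 7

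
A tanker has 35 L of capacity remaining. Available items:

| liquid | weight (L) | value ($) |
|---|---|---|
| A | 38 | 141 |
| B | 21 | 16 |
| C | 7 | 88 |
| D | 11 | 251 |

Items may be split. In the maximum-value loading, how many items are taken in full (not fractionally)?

2

Greedy by value/weight ratio, highest first.
Ratios (sorted): D 22.82, C 12.57, A 3.71, B 0.76
take D (11 @ 251); take C (7 @ 88); take 17/38 of A → 63.08. Capacity used 35/35.
2 item(s) taken whole; one partial (take 17/38 of A).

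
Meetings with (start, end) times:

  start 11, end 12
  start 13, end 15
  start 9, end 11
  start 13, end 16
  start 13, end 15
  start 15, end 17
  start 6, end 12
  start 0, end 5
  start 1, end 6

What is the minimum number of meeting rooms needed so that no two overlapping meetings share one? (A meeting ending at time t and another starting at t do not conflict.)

Count concurrent intervals with a sweep; the peak is the room count.
Events (time:±→running): 0:+→1 1:+→2 5:-→1 6:-→0 6:+→1 9:+→2 11:-→1 11:+→2 12:-→1 12:-→0 13:+→1 13:+→2 13:+→3 … peak 3.

3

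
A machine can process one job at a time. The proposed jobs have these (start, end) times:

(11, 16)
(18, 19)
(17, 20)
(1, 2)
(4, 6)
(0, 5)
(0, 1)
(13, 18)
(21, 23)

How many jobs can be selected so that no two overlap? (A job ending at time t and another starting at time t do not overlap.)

6

Sorted by end: (0,1)  (1,2)  (0,5)  (4,6)  (11,16)  (13,18)  (18,19)  (17,20)  (21,23)
take (0,1); take (1,2); take (4,6); take (11,16); take (18,19); take (21,23).
Selected 6 jobs.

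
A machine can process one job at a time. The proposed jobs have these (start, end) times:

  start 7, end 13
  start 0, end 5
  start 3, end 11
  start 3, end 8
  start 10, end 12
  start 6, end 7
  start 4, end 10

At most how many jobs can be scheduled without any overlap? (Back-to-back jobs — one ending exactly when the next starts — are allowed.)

3

Sorted by end: (0,5)  (6,7)  (3,8)  (4,10)  (3,11)  (10,12)  (7,13)
take (0,5); take (6,7); skip (4,10); take (10,12); skip (7,13).
Selected 3 jobs.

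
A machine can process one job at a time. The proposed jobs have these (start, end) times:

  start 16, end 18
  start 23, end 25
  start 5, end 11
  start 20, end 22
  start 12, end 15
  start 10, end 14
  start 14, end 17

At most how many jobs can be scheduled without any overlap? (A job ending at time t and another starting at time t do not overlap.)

By end time: (5,11), (10,14), (12,15), (14,17), (16,18), (20,22), (23,25).
Pick (5,11); next start ≥ 11 → (12,15); next start ≥ 15 → (16,18); next start ≥ 18 → (20,22); next start ≥ 22 → (23,25).
Selected 5 jobs.

5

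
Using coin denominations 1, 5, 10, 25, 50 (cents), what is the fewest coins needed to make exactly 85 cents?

Greedy: take as many of the largest coin as possible, then repeat with the remainder.
85 − 1×50→35 − 1×25→10 − 1×10→0
Total coins = 1 + 1 + 1 = 3

3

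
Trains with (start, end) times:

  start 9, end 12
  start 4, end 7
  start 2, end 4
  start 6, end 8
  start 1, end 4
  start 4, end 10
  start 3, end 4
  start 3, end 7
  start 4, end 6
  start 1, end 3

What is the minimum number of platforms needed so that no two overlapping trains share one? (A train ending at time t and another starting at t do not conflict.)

4

Count concurrent intervals with a sweep; the peak is the room count.
Events (time:±→running): 1:+→1 1:+→2 2:+→3 3:-→2 3:+→3 3:+→4 … peak 4.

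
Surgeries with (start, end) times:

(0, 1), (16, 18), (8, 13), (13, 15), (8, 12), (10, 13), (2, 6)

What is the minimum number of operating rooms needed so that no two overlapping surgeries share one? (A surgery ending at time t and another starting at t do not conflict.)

3

The answer is the maximum number of intervals overlapping at any instant.
starts: [0, 2, 8, 8, 10, 13, 16]
ends:   [1, 6, 12, 13, 13, 15, 18]
s0→1 e1→0 s2→1 e6→0 s8→1 s8→2 s10→3  — peak 3.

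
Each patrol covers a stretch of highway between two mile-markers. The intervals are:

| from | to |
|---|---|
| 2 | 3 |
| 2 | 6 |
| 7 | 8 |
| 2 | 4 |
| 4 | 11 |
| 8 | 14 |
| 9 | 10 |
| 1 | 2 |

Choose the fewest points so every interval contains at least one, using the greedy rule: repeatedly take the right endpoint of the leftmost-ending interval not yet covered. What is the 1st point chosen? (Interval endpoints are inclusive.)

2

Process intervals by earliest right end; each time one isn't hit yet, stab at its right endpoint.
By right end: [1,2]  [2,3]  [2,4]  [2,6]  [7,8]  [9,10]  [4,11]  [8,14]
[1,2] uncovered → point at 2; [7,8] uncovered → point at 8; [9,10] uncovered → point at 10.
Points: 2, 8, 10 (3 total).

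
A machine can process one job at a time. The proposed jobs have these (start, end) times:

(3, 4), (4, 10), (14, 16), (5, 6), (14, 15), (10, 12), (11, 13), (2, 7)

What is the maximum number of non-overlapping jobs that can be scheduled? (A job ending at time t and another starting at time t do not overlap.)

Sorted by end: (3,4)  (5,6)  (2,7)  (4,10)  (10,12)  (11,13)  (14,15)  (14,16)
take (3,4); take (5,6); skip (4,10); take (10,12); take (14,15).
Selected 4 jobs.

4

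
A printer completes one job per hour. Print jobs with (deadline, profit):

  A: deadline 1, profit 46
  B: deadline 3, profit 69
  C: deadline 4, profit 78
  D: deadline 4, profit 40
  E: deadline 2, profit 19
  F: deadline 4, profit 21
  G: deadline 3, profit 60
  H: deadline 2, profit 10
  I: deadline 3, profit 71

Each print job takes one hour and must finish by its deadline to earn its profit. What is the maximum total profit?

278

Sort by profit descending; place each in the latest free slot ≤ its deadline.
By profit: C(d4,78), I(d3,71), B(d3,69), G(d3,60), A(d1,46), D(d4,40), F(d4,21), E(d2,19), H(d2,10)
C→slot 4; I→slot 3; B→slot 2; G→slot 1; A skipped; D skipped; F skipped; E skipped; H skipped.
Profit = 60 + 69 + 71 + 78 = 278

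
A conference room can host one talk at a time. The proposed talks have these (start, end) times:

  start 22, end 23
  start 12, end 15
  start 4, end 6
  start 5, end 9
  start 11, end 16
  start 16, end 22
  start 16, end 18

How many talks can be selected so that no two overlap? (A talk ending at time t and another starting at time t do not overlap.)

4

Greedy by earliest finish: after sorting by end time, pick each interval compatible with the last pick.
Sorted by end: (4,6)  (5,9)  (12,15)  (11,16)  (16,18)  (16,22)  (22,23)
take (4,6); skip (5,9); take (12,15); take (16,18); skip (16,22); take (22,23).
Selected 4 talks.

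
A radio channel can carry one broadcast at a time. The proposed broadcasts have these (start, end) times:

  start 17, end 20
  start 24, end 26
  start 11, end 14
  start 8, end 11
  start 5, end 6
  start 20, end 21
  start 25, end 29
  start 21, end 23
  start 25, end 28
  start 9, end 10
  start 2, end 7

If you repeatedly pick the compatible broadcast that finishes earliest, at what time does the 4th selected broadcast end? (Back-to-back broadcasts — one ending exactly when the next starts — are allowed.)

20

Greedy by earliest finish: after sorting by end time, pick each interval compatible with the last pick.
Sorted by end: (5,6)  (2,7)  (9,10)  (8,11)  (11,14)  (17,20)  (20,21)  (21,23)  (24,26)  (25,28)  (25,29)
take (5,6); skip (2,7); take (9,10); take (11,14); take (17,20); take (20,21); take (21,23); take (24,26); skip (25,28).
Selected: (5,6) (9,10) (11,14) (17,20) (20,21) (21,23) (24,26)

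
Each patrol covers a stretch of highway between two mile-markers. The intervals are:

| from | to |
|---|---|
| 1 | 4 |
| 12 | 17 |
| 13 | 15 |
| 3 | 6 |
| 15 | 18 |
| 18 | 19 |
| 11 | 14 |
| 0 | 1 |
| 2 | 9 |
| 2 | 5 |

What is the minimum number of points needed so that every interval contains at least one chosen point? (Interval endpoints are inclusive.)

By right end: [0,1]  [1,4]  [2,5]  [3,6]  [2,9]  [11,14]  [13,15]  [12,17]  [15,18]  [18,19]
[0,1] uncovered → point at 1; [2,5] uncovered → point at 5; [11,14] uncovered → point at 14; [15,18] uncovered → point at 18.
Points: 1, 5, 14, 18 (4 total).

4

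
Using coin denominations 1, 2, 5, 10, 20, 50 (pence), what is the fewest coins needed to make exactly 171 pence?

Greedy: take as many of the largest coin as possible, then repeat with the remainder.
171 = 3×50 + 1×20 + 1×1
Total coins = 3 + 1 + 1 = 5

5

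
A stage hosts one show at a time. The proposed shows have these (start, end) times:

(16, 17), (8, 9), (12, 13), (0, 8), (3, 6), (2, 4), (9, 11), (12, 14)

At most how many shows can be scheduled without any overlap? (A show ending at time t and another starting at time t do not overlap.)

5

By end time: (2,4), (3,6), (0,8), (8,9), (9,11), (12,13), (12,14), (16,17).
Pick (2,4); next start ≥ 4 → (8,9); next start ≥ 9 → (9,11); next start ≥ 11 → (12,13); next start ≥ 13 → (16,17).
Selected 5 shows.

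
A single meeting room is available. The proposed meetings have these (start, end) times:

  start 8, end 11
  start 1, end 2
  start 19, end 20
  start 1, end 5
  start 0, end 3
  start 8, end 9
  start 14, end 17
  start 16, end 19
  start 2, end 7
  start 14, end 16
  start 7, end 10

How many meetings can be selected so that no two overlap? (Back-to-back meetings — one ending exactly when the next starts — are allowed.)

6

Sort by end time and greedily take each interval whose start is ≥ the last chosen end.
Sorted by end: (1,2)  (0,3)  (1,5)  (2,7)  (8,9)  (7,10)  (8,11)  (14,16)  (14,17)  (16,19)  (19,20)
take (1,2); take (2,7); take (8,9); skip (7,10); take (14,16); take (16,19); take (19,20).
Selected 6 meetings.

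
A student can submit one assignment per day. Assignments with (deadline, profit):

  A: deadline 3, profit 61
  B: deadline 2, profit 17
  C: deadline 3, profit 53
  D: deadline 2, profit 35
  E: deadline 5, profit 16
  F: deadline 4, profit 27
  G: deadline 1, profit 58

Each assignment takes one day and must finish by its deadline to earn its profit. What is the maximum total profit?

By profit: A(d3,61), G(d1,58), C(d3,53), D(d2,35), F(d4,27), B(d2,17), E(d5,16)
A→slot 3; G→slot 1; C→slot 2; D skipped; F→slot 4; B skipped; E→slot 5.
Profit = 58 + 53 + 61 + 27 + 16 = 215

215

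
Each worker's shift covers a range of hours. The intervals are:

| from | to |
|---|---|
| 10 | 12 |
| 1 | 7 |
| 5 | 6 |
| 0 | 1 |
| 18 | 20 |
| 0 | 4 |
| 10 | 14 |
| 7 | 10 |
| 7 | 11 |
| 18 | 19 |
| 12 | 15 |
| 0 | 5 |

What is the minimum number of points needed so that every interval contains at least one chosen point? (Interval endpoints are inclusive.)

5

By right end: [0,1]  [0,4]  [0,5]  [5,6]  [1,7]  [7,10]  [7,11]  [10,12]  [10,14]  [12,15]  [18,19]  [18,20]
[0,1] uncovered → point at 1; [5,6] uncovered → point at 6; [7,10] uncovered → point at 10; [12,15] uncovered → point at 15; [18,19] uncovered → point at 19.
Points: 1, 6, 10, 15, 19 (5 total).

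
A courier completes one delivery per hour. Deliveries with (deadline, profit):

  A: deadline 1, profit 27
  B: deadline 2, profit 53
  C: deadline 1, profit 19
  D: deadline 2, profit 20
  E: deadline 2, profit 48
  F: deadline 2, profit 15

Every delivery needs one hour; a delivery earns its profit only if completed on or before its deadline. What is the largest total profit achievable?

By profit: B(d2,53), E(d2,48), A(d1,27), D(d2,20), C(d1,19), F(d2,15)
B→slot 2; E→slot 1; A skipped; D skipped; C skipped; F skipped.
Profit = 48 + 53 = 101

101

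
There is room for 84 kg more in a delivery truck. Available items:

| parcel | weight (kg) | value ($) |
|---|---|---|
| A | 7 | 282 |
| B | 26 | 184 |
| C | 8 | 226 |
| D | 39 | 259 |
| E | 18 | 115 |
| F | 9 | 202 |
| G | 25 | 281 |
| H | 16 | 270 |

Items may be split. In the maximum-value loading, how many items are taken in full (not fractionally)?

Ratios (sorted): A 40.29, C 28.25, F 22.44, H 16.88, G 11.24, B 7.08, D 6.64, E 6.39
take A (7 @ 282); take C (8 @ 226); take F (9 @ 202); take H (16 @ 270); take G (25 @ 281); take 19/26 of B → 134.46. Capacity used 84/84.
5 item(s) taken whole; one partial (take 19/26 of B).

5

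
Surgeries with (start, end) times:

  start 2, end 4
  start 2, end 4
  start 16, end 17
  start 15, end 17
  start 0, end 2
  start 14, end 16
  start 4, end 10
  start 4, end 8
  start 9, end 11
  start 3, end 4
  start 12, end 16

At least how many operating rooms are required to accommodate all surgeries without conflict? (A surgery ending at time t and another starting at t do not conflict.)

The answer is the maximum number of intervals overlapping at any instant.
starts: [0, 2, 2, 3, 4, 4, 9, 12, 14, 15, 16]
ends:   [2, 4, 4, 4, 8, 10, 11, 16, 16, 17, 17]
s0→1 e2→0 s2→1 s2→2 s3→3  — peak 3.

3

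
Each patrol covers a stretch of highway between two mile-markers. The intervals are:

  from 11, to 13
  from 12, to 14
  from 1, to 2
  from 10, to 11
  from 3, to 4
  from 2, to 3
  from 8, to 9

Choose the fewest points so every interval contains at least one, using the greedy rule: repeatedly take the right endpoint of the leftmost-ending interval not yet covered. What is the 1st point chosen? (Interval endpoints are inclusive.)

Sort by right endpoint; whenever an interval is uncovered, place a point at its right end.
By right end: [1,2]  [2,3]  [3,4]  [8,9]  [10,11]  [11,13]  [12,14]
[1,2] uncovered → point at 2; [3,4] uncovered → point at 4; [8,9] uncovered → point at 9; [10,11] uncovered → point at 11; [12,14] uncovered → point at 14.
Points: 2, 4, 9, 11, 14 (5 total).

2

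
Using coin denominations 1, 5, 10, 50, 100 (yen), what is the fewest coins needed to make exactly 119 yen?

119 − 1×100→19 − 1×10→9 − 1×5→4 − 4×1→0
Total coins = 1 + 1 + 1 + 4 = 7

7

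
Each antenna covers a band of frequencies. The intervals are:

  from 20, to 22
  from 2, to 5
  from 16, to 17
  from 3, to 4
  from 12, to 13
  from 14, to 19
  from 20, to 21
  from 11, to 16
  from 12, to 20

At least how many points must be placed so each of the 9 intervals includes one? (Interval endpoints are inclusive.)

4

By right end: [3,4]  [2,5]  [12,13]  [11,16]  [16,17]  [14,19]  [12,20]  [20,21]  [20,22]
[3,4] uncovered → point at 4; [12,13] uncovered → point at 13; [16,17] uncovered → point at 17; [20,21] uncovered → point at 21.
Points: 4, 13, 17, 21 (4 total).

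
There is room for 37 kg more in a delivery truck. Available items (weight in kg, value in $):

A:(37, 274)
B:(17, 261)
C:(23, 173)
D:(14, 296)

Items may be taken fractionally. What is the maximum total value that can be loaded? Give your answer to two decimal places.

602.13

Order: D (296/14=21.14) > B (261/17=15.35) > C (173/23=7.52) > A (274/37=7.41)
Fill: take D (14 @ 296) → take B (17 @ 261) → take 6/23 of C → 45.13; 37/37 used.
Total value = 602.13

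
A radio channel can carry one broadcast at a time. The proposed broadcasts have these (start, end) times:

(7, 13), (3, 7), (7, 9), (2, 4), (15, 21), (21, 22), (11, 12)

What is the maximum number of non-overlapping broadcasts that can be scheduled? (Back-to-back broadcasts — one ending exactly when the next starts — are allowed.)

5

Sorted by end: (2,4)  (3,7)  (7,9)  (11,12)  (7,13)  (15,21)  (21,22)
take (2,4); skip (3,7); take (7,9); take (11,12); skip (7,13); take (15,21); take (21,22).
Selected 5 broadcasts.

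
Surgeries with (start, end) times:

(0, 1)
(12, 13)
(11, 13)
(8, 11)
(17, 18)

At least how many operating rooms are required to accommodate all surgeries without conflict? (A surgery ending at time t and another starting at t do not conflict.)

2

Count concurrent intervals with a sweep; the peak is the room count.
Events (time:±→running): 0:+→1 1:-→0 8:+→1 11:-→0 11:+→1 12:+→2 … peak 2.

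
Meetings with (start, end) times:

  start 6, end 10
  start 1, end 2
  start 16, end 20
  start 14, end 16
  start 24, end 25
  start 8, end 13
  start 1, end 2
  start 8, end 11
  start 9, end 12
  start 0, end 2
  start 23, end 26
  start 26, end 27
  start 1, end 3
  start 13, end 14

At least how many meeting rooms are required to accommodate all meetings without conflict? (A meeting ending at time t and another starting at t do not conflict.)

4

The answer is the maximum number of intervals overlapping at any instant.
Events (time:±→running): 0:+→1 1:+→2 1:+→3 1:+→4 … peak 4.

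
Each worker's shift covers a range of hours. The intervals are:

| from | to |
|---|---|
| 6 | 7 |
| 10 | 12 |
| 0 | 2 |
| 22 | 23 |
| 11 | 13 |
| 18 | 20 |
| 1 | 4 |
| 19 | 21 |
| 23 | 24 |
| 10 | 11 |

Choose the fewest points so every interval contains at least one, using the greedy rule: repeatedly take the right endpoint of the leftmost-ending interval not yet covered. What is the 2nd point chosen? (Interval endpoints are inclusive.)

Sort by right endpoint; whenever an interval is uncovered, place a point at its right end.
By right end: [0,2]  [1,4]  [6,7]  [10,11]  [10,12]  [11,13]  [18,20]  [19,21]  [22,23]  [23,24]
[0,2] uncovered → point at 2; [6,7] uncovered → point at 7; [10,11] uncovered → point at 11; [18,20] uncovered → point at 20; [22,23] uncovered → point at 23.
Points: 2, 7, 11, 20, 23 (5 total).

7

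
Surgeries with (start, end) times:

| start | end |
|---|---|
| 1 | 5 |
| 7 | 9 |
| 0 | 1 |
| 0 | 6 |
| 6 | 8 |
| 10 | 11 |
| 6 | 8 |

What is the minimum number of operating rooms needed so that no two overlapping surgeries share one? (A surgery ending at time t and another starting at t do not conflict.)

The answer is the maximum number of intervals overlapping at any instant.
starts: [0, 0, 1, 6, 6, 7, 10]
ends:   [1, 5, 6, 8, 8, 9, 11]
s0→1 s0→2 e1→1 s1→2 e5→1 e6→0 s6→1 s6→2 s7→3  — peak 3.

3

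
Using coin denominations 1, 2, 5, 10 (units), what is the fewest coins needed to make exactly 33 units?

5

33 − 3×10→3 − 1×2→1 − 1×1→0
Total coins = 3 + 1 + 1 = 5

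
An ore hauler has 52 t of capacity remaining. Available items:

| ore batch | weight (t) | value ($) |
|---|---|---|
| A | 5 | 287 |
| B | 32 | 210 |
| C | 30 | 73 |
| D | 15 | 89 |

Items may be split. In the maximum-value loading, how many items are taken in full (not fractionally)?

3

Ratios (sorted): A 57.40, B 6.56, D 5.93, C 2.43
take A (5 @ 287); take B (32 @ 210); take D (15 @ 89). Capacity used 52/52.
3 item(s) taken whole.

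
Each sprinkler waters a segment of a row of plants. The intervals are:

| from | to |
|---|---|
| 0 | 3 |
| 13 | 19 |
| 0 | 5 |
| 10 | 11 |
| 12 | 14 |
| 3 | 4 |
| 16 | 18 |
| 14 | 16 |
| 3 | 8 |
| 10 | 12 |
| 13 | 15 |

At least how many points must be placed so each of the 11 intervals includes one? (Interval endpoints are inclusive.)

4

Process intervals by earliest right end; each time one isn't hit yet, stab at its right endpoint.
Sorted: [0,3] [3,4] [0,5] [3,8] [10,11] [10,12] [12,14] [13,15] [14,16] [16,18] [13,19]
{[0,3],[3,4],[0,5],[3,8]} hit by 3; {[10,11],[10,12]} hit by 11; {[12,14],[13,15],[14,16]} hit by 14; {[16,18],[13,19]} hit by 18.
Points: 3, 11, 14, 18 (4 total).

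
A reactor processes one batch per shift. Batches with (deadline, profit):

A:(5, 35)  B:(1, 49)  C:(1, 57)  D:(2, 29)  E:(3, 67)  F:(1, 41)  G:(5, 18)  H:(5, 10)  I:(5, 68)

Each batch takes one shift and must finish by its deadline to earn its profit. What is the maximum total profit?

Sort by profit descending; place each in the latest free slot ≤ its deadline.
Profit order: I=68 E=67 C=57 B=49 F=41 A=35 D=29 G=18 H=10
Assign: I→slot 5, E→slot 3, C→slot 1, B skipped, F skipped, A→slot 4, D→slot 2, G skipped, H skipped.
Slots: [1:C] [2:D] [3:E] [4:A] [5:I]
Profit = 57 + 29 + 67 + 35 + 68 = 256

256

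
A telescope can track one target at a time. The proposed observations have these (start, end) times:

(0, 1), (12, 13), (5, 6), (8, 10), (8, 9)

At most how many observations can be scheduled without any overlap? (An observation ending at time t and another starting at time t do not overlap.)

4

Order by finish time; keep every interval that doesn't clash with the previous kept one.
By end time: (0,1), (5,6), (8,9), (8,10), (12,13).
Pick (0,1); next start ≥ 1 → (5,6); next start ≥ 6 → (8,9); next start ≥ 9 → (12,13).
Selected 4 observations.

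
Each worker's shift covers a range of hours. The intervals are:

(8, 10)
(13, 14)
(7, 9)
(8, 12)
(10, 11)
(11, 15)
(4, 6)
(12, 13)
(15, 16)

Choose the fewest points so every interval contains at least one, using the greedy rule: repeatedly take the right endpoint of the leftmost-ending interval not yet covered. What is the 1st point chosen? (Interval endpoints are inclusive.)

Process intervals by earliest right end; each time one isn't hit yet, stab at its right endpoint.
Sorted: [4,6] [7,9] [8,10] [10,11] [8,12] [12,13] [13,14] [11,15] [15,16]
{[4,6]} hit by 6; {[7,9],[8,10]} hit by 9; {[10,11],[8,12]} hit by 11; {[12,13],[13,14],[11,15]} hit by 13; {[15,16]} hit by 16.
Points: 6, 9, 11, 13, 16 (5 total).

6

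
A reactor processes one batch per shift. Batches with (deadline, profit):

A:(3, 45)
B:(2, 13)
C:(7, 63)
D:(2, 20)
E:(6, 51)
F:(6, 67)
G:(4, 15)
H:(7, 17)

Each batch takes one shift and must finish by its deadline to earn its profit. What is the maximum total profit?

Sort by profit descending; place each in the latest free slot ≤ its deadline.
By profit: F(d6,67), C(d7,63), E(d6,51), A(d3,45), D(d2,20), H(d7,17), G(d4,15), B(d2,13)
F→slot 6; C→slot 7; E→slot 5; A→slot 3; D→slot 2; H→slot 4; G→slot 1; B skipped.
Profit = 15 + 20 + 45 + 17 + 51 + 67 + 63 = 278

278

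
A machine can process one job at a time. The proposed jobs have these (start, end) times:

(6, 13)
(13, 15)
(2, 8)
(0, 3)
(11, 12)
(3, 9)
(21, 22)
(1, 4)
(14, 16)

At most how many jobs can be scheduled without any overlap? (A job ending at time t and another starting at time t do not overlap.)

By end time: (0,3), (1,4), (2,8), (3,9), (11,12), (6,13), (13,15), (14,16), (21,22).
Pick (0,3); next start ≥ 3 → (3,9); next start ≥ 9 → (11,12); next start ≥ 12 → (13,15); next start ≥ 15 → (21,22).
Selected 5 jobs.

5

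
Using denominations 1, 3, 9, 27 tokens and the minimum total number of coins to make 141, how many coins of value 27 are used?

5

Greedy: take as many of the largest coin as possible, then repeat with the remainder.
141 = 5×27 + 2×3
Count of 27: 5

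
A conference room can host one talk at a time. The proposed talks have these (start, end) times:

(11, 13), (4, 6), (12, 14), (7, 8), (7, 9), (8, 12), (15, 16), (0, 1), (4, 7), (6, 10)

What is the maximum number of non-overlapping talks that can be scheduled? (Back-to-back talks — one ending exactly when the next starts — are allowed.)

6

By end time: (0,1), (4,6), (4,7), (7,8), (7,9), (6,10), (8,12), (11,13), (12,14), (15,16).
Pick (0,1); next start ≥ 1 → (4,6); next start ≥ 6 → (7,8); next start ≥ 8 → (8,12); next start ≥ 12 → (12,14); next start ≥ 14 → (15,16).
Selected 6 talks.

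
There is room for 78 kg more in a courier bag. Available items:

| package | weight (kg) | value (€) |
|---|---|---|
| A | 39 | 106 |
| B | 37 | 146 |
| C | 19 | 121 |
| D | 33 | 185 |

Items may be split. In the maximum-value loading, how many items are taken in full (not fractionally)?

2

Sort by value per unit weight and fill in that order.
Ratios (sorted): C 6.37, D 5.61, B 3.95, A 2.72
take C (19 @ 121); take D (33 @ 185); take 26/37 of B → 102.59. Capacity used 78/78.
2 item(s) taken whole; one partial (take 26/37 of B).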